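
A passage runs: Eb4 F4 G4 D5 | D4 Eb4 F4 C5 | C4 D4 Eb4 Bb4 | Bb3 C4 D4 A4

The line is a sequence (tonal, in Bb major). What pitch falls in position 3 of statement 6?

Bb3

The unit is 4 notes. Position-3 pitches of the 4 shown cells: G4, F4, Eb4, D4.
Carrying that down a 2nd forward: C4 → Bb3.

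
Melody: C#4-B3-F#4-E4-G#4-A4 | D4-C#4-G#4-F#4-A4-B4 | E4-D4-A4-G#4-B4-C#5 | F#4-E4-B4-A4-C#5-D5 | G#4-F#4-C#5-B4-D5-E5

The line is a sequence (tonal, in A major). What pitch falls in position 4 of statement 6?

With 6-note cells, note 4 of each statement runs E4, F#4, G#4, A4, B4.
Each moves up a 2nd; the next is C#5.

C#5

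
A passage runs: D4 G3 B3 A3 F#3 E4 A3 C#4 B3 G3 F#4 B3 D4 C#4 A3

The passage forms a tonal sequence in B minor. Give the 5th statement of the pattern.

Taking 5-note groups, the heads are D4, E4, F#4: the pattern moves up a 2nd.
Carrying on: G4 → A4.
Statement 5 starts on A4 and keeps the same diatonic contour: A4 D4 F#4 E4 C#4.

A4 D4 F#4 E4 C#4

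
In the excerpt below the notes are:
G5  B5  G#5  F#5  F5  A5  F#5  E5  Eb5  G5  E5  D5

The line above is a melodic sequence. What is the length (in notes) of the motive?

There are 12 notes; a 4-note unit gives 3 cells:
G5 B5 G#5 F#5 | F5 A5 F#5 E5 | Eb5 G5 E5 D5
Each cell is the previous one down a 2nd — so the unit is 4 notes.

4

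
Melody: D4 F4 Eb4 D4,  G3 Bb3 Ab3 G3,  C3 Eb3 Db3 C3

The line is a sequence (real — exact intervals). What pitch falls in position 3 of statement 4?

Gb2

The unit is 4 notes. Position-3 pitches of the 3 shown cells: Eb4, Ab3, Db3.
Each moves down a 5th; the next is Gb2.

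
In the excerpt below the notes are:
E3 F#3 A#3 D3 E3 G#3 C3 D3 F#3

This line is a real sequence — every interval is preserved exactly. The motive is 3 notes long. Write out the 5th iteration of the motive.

With a 3-note motive the entries are E3, D3, C3, each down a 2nd from the previous.
Carrying on: Bb2 → Ab2.
From Ab2 the exact shape gives Ab2 Bb2 D3.

Ab2 Bb2 D3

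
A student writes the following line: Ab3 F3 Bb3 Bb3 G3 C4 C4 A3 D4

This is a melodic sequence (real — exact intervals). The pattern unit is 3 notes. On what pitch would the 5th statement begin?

Unit = 3 notes; the statements start on Ab3, Bb3, C4, moving up a 2nd each time.
Extending the heads up a 2nd: D4 → E4.

E4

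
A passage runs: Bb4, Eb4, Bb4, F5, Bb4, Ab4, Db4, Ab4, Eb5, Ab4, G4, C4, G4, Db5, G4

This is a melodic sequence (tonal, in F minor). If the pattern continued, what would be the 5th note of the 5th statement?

Eb4

With 5-note cells, note 5 of each statement runs Bb4, Ab4, G4.
Carrying that down a 2nd forward: F4 → Eb4.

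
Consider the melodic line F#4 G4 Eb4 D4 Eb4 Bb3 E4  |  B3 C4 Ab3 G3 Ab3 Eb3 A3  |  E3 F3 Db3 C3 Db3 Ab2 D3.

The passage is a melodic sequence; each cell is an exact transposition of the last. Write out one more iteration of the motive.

A2 Bb2 Gb2 F2 Gb2 Db2 G2

Unit = 7 notes; the statements start on F#4, B3, E3, moving down a 5th each time.
So cell 4 is A2 Bb2 Gb2 F2 Gb2 Db2 G2.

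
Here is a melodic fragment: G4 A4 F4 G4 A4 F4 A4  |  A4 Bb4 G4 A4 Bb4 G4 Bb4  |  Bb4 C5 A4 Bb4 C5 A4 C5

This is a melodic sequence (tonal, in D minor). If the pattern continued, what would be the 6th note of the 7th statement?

E5

Grouping in 7s, the 6th note of each cell is F4, G4, A4.
Each moves up a 2nd. Continuing: Bb4 → C5 → D5 → E5.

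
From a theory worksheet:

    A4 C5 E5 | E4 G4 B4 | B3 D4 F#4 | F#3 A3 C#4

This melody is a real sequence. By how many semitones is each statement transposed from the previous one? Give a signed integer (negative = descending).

Unit = 3 notes; the statements start on A4, E4, B3, F#3, moving down a 4th each time.
Counting half-steps from A4 to E4: -5.

-5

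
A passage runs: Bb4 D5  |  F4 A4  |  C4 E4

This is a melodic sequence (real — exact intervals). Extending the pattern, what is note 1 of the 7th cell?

E2

Grouping in 2s, the 1st note of each cell is Bb4, F4, C4.
Carrying that down a 4th forward: G3 → D3 → A2 → E2.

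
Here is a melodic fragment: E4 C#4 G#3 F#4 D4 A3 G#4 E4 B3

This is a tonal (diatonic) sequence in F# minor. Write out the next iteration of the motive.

Taking 3-note groups, the heads are E4, F#4, G#4: the pattern moves up a 2nd.
Statement 4 starts on A4 and keeps the same diatonic contour: A4 F#4 C#4.

A4 F#4 C#4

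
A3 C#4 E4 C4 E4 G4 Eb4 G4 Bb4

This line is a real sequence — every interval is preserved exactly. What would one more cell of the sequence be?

Gb4 Bb4 Db5

The 3-note cells begin on A3, C4, Eb4 — each up a 3rd from the last.
From Gb4 the exact shape gives Gb4 Bb4 Db5.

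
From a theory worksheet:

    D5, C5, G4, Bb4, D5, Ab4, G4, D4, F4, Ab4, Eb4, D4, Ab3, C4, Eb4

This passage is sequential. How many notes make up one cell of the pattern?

Try groups of 5 (3 cells in 15 notes):
D5 C5 G4 Bb4 D5 | Ab4 G4 D4 F4 Ab4 | Eb4 D4 Ab3 C4 Eb4
Every group is a transposition down a 4th of the one before; no shorter unit works.

5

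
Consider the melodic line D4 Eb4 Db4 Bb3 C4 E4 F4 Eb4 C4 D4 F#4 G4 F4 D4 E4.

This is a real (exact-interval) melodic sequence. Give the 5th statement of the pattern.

A#4 B4 A4 F#4 G#4

Taking 5-note groups, the heads are D4, E4, F#4: the pattern moves up a 2nd.
Carrying on: G#4 → A#4.
From A#4 the exact shape gives A#4 B4 A4 F#4 G#4.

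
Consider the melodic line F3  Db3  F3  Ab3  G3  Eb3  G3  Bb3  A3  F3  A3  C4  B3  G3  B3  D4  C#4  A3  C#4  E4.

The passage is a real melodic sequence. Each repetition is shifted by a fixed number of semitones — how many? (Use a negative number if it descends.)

Taking 4-note groups, the heads are F3, G3, A3, B3, C#4: the pattern moves up a 2nd.
Counting half-steps from F3 to G3: 2.

2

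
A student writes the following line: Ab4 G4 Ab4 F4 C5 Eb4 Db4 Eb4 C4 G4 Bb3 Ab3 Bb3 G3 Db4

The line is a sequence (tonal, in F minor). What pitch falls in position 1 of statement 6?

G2

With 5-note cells, note 1 of each statement runs Ab4, Eb4, Bb3.
Each moves down a 4th. Continuing: F3 → C3 → G2.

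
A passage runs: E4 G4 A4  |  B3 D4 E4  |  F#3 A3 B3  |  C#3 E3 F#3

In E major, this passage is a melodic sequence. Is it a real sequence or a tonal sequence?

real

Each cell has the same semitone pattern (3, 2) — intervals are preserved exactly.
And G4 lies outside E major, so the sequence is real rather than tonal.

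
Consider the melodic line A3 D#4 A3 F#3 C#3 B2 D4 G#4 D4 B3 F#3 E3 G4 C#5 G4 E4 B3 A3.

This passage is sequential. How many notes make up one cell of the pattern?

Try groups of 6 (3 cells in 18 notes):
A3 D#4 A3 F#3 C#3 B2 | D4 G#4 D4 B3 F#3 E3 | G4 C#5 G4 E4 B3 A3
Each cell is the previous one up a 4th — so the unit is 6 notes.

6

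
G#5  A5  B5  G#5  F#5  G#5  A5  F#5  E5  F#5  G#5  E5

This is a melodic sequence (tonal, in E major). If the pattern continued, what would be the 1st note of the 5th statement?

C#5

The unit is 4 notes. Position-1 pitches of the 3 shown cells: G#5, F#5, E5.
Each moves down a 2nd. Continuing: D#5 → C#5.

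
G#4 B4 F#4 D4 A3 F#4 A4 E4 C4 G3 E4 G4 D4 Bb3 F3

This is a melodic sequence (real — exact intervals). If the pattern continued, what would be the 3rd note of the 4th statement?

C4

With 5-note cells, note 3 of each statement runs F#4, E4, D4.
From D4, down a 2nd gives C4.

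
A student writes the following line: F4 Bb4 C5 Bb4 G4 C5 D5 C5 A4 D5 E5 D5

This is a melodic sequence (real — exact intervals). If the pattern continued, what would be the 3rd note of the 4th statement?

Grouping in 4s, the 3rd note of each cell is C5, D5, E5.
Each moves up a 2nd; the next is F#5.

F#5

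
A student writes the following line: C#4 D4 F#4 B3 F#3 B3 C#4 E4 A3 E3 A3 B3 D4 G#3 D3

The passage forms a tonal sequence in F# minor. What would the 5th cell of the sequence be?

Taking 5-note groups, the heads are C#4, B3, A3: the pattern moves down a 2nd.
Extending down a 2nd: G#3 → F#3.
So cell 5 is F#3 G#3 B3 E3 B2.

F#3 G#3 B3 E3 B2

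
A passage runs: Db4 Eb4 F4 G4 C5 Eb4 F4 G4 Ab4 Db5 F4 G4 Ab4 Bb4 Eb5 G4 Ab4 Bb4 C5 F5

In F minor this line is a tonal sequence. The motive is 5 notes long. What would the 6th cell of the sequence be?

Unit = 5 notes; the statements start on Db4, Eb4, F4, G4, moving up a 2nd each time.
Carrying on: Ab4 → Bb4.
Statement 6 starts on Bb4 and keeps the same diatonic contour: Bb4 C5 Db5 Eb5 Ab5.

Bb4 C5 Db5 Eb5 Ab5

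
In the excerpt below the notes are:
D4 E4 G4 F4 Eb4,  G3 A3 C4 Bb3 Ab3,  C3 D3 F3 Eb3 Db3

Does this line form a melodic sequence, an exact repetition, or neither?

Each 5-note cell is the previous one transposed down a 5th.

sequence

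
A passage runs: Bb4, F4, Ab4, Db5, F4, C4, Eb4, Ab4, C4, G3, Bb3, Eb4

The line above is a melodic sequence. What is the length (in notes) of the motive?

4

12 notes total. Splitting into 3 groups of 4:
Bb4 F4 Ab4 Db5 | F4 C4 Eb4 Ab4 | C4 G3 Bb3 Eb4
Every group is a transposition down a 4th of the one before; no shorter unit works.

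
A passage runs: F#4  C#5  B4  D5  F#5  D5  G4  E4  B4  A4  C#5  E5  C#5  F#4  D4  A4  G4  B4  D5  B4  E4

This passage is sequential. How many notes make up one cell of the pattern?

21 notes total. Splitting into 3 groups of 7:
F#4 C#5 B4 D5 F#5 D5 G4 | E4 B4 A4 C#5 E5 C#5 F#4 | D4 A4 G4 B4 D5 B4 E4
Each cell is the previous one down a 2nd — so the unit is 7 notes.

7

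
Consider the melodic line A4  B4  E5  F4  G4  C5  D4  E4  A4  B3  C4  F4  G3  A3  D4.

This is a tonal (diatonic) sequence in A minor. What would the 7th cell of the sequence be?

The 3-note cells begin on A4, F4, D4, B3, G3 — each down a 3rd from the last.
Extending down a 3rd: E3 → C3.
So cell 7 is C3 D3 G3.

C3 D3 G3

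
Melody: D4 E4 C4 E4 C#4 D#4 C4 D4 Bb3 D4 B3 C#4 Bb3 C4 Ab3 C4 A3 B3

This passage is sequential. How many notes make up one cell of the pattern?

6

Try groups of 6 (3 cells in 18 notes):
D4 E4 C4 E4 C#4 D#4 | C4 D4 Bb3 D4 B3 C#4 | Bb3 C4 Ab3 C4 A3 B3
Every group is a transposition down a 2nd of the one before; no shorter unit works.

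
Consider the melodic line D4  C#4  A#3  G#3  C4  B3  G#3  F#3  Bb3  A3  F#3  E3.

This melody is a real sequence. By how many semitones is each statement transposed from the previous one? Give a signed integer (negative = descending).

Taking 4-note groups, the heads are D4, C4, Bb3: the pattern moves down a 2nd.
D4 to C4 spans -2 semitones.

-2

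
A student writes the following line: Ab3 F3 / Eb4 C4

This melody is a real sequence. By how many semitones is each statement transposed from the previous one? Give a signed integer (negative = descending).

7

Unit = 2 notes; the statements start on Ab3, Eb4, moving up a 5th each time.
Ab3→Eb4 is 63 − 56 = 7 semitones.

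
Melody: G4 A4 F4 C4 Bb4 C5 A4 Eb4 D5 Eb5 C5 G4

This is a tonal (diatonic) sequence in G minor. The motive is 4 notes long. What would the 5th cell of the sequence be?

Taking 4-note groups, the heads are G4, Bb4, D5: the pattern moves up a 3rd.
Carrying on: F5 → A5.
Statement 5 starts on A5 and keeps the same diatonic contour: A5 Bb5 G5 D5.

A5 Bb5 G5 D5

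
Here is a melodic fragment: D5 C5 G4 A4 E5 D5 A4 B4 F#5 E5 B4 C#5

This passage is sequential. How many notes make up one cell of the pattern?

4

There are 12 notes; a 4-note unit gives 3 cells:
D5 C5 G4 A4 | E5 D5 A4 B4 | F#5 E5 B4 C#5
Each cell is the previous one up a 2nd — so the unit is 4 notes.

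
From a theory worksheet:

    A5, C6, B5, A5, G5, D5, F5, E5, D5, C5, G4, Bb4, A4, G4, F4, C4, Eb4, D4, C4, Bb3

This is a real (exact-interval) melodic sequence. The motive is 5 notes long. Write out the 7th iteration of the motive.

Eb2 Gb2 F2 Eb2 Db2

The 5-note cells begin on A5, D5, G4, C4 — each down a 5th from the last.
Carrying on: F3 → Bb2 → Eb2.
Statement 7 starts on Eb2 and keeps the same exact contour: Eb2 Gb2 F2 Eb2 Db2.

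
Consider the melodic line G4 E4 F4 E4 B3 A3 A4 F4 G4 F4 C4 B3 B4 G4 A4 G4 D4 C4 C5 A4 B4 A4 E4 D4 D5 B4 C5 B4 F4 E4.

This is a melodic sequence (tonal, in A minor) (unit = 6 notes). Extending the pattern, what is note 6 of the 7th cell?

G4

The unit is 6 notes. Position-6 pitches of the 5 shown cells: A3, B3, C4, D4, E4.
Carrying that up a 2nd forward: F4 → G4.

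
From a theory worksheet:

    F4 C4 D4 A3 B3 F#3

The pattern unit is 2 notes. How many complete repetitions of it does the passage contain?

6 notes in groups of 2 gives 6/2 = 3 statements.
Starts: F4, D4, B3 — each down a 3rd.

3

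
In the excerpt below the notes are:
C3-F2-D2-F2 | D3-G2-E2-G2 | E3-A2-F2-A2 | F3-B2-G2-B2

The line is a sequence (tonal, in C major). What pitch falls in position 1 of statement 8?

With 4-note cells, note 1 of each statement runs C3, D3, E3, F3.
Extending up a 2nd: G3 → A3 → B3 → C4.

C4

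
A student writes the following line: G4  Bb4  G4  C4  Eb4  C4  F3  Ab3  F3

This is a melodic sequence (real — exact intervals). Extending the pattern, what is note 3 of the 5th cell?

Eb2

The unit is 3 notes. Position-3 pitches of the 3 shown cells: G4, C4, F3.
Each moves down a 5th. Continuing: Bb2 → Eb2.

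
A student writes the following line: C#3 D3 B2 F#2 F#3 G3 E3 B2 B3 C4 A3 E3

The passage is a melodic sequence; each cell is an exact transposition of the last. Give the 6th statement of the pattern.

The 4-note cells begin on C#3, F#3, B3 — each up a 4th from the last.
Continuing the starts: E4 → A4 → D5.
Statement 6 starts on D5 and keeps the same exact contour: D5 Eb5 C5 G4.

D5 Eb5 C5 G4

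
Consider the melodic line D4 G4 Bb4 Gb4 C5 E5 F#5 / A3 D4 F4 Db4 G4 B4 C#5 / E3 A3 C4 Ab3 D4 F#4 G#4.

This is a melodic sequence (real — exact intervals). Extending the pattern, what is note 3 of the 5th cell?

D3

With 7-note cells, note 3 of each statement runs Bb4, F4, C4.
Carrying that down a 4th forward: G3 → D3.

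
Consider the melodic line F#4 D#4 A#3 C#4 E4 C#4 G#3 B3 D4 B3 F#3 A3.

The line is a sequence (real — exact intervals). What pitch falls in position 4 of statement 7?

With 4-note cells, note 4 of each statement runs C#4, B3, A3.
Each moves down a 2nd. Continuing: G3 → F3 → Eb3 → Db3.

Db3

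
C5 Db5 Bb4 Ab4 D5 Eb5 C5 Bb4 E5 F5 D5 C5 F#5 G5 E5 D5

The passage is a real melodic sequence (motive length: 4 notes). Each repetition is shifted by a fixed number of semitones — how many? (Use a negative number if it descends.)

2

Taking 4-note groups, the heads are C5, D5, E5, F#5: the pattern moves up a 2nd.
C5→D5 is 74 − 72 = 2 semitones.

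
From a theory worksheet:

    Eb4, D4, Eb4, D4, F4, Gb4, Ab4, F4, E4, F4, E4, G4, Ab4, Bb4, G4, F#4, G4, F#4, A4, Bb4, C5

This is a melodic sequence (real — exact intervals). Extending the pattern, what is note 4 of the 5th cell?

With 7-note cells, note 4 of each statement runs D4, E4, F#4.
Carrying that up a 2nd forward: G#4 → A#4.

A#4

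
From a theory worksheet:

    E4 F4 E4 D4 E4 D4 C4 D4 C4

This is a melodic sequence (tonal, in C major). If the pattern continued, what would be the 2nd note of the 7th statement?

Grouping in 3s, the 2nd note of each cell is F4, E4, D4.
Each moves down a 2nd. Continuing: C4 → B3 → A3 → G3.

G3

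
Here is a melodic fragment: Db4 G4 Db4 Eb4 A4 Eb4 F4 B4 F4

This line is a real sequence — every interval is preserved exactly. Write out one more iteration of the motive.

G4 C#5 G4

Unit = 3 notes; the statements start on Db4, Eb4, F4, moving up a 2nd each time.
So cell 4 is G4 C#5 G4.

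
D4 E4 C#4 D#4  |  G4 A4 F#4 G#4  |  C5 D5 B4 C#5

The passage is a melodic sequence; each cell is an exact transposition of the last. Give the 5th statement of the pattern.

Bb5 C6 A5 B5

With a 4-note motive the entries are D4, G4, C5, each up a 4th from the previous.
Extending up a 4th: F5 → Bb5.
Statement 5 starts on Bb5 and keeps the same exact contour: Bb5 C6 A5 B5.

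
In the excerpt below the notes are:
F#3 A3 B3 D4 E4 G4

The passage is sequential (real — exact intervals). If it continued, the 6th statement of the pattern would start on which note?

G5

With a 2-note motive the entries are F#3, B3, E4, each up a 4th from the previous.
Continuing: A4 → D5 → G5. Statement 6 starts on G5.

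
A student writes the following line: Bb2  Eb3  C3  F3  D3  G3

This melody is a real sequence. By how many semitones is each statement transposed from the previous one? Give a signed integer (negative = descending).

2

The 2-note cells begin on Bb2, C3, D3 — each up a 2nd from the last.
Bb2→C3 is 48 − 46 = 2 semitones.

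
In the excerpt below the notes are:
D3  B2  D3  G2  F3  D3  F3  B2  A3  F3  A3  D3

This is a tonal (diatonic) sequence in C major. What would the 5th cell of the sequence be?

Unit = 4 notes; the statements start on D3, F3, A3, moving up a 3rd each time.
Extending up a 3rd: C4 → E4.
So cell 5 is E4 C4 E4 A3.

E4 C4 E4 A3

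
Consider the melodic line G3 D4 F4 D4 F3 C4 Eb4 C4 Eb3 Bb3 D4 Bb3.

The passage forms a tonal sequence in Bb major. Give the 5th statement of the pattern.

The 4-note cells begin on G3, F3, Eb3 — each down a 2nd from the last.
Continuing the starts: D3 → C3.
From C3 the diatonic shape gives C3 G3 Bb3 G3.

C3 G3 Bb3 G3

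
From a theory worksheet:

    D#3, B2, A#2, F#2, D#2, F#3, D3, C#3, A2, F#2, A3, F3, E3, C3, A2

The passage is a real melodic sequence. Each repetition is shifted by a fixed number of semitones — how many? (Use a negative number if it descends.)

Taking 5-note groups, the heads are D#3, F#3, A3: the pattern moves up a 3rd.
Counting half-steps from D#3 to F#3: 3.

3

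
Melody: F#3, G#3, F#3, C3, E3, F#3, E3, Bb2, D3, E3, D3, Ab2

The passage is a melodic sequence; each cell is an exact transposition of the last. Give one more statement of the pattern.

Unit = 4 notes; the statements start on F#3, E3, D3, moving down a 2nd each time.
From C3 the exact shape gives C3 D3 C3 Gb2.

C3 D3 C3 Gb2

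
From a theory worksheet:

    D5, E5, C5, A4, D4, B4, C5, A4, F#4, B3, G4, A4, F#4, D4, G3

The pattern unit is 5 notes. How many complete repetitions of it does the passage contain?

3

15 notes in groups of 5 gives 15/5 = 3 statements.
Starts: D5, B4, G4 — each down a 3rd.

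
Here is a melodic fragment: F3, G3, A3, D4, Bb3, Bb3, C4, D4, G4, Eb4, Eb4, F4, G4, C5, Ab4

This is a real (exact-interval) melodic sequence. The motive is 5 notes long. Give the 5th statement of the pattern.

The 5-note cells begin on F3, Bb3, Eb4 — each up a 4th from the last.
Continuing the starts: Ab4 → Db5.
Statement 5 starts on Db5 and keeps the same exact contour: Db5 Eb5 F5 Bb5 Gb5.

Db5 Eb5 F5 Bb5 Gb5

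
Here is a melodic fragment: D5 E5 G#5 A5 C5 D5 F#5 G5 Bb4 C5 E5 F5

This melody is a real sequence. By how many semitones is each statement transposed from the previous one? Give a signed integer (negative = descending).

-2

With a 4-note motive the entries are D5, C5, Bb4, each down a 2nd from the previous.
D5 to C5 spans -2 semitones.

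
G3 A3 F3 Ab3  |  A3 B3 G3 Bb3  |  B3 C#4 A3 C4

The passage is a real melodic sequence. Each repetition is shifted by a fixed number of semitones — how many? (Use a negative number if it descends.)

2

The 4-note cells begin on G3, A3, B3 — each up a 2nd from the last.
Counting half-steps from G3 to A3: 2.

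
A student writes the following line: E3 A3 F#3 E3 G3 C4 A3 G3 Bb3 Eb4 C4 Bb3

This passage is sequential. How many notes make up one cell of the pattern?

There are 12 notes; a 4-note unit gives 3 cells:
E3 A3 F#3 E3 | G3 C4 A3 G3 | Bb3 Eb4 C4 Bb3
Each cell is the previous one up a 3rd — so the unit is 4 notes.

4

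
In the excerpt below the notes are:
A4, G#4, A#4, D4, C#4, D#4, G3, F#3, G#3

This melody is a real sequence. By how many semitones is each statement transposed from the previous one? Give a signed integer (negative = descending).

The 3-note cells begin on A4, D4, G3 — each down a 5th from the last.
A4→D4 is 62 − 69 = -7 semitones.

-7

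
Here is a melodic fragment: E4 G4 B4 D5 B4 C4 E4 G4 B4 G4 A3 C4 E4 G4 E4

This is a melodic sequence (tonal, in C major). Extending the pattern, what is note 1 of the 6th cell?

Grouping in 5s, the 1st note of each cell is E4, C4, A3.
Extending down a 3rd: F3 → D3 → B2.

B2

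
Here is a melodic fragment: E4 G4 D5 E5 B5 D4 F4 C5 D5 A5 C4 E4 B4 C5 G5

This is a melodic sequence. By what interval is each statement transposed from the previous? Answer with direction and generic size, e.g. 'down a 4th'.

With a 5-note motive the entries are E4, D4, C4, each down a 2nd from the previous.
From E4 to D4: down a 2nd.

down a 2nd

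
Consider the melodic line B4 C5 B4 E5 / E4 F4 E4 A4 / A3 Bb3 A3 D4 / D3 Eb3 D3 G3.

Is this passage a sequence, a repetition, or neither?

sequence

Each 4-note cell is the previous one transposed down a 5th.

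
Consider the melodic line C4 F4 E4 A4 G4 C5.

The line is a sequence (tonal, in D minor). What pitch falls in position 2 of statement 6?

With 2-note cells, note 2 of each statement runs F4, A4, C5.
Carrying that up a 3rd forward: E5 → G5 → Bb5.

Bb5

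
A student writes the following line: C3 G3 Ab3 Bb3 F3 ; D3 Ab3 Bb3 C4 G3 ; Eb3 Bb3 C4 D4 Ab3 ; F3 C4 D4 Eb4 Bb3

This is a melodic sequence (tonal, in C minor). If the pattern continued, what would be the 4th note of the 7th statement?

Ab4

Grouping in 5s, the 4th note of each cell is Bb3, C4, D4, Eb4.
Each moves up a 2nd. Continuing: F4 → G4 → Ab4.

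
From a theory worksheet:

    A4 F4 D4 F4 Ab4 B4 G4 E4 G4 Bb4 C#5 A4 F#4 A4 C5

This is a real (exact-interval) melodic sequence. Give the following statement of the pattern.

D#5 B4 G#4 B4 D5

With a 5-note motive the entries are A4, B4, C#5, each up a 2nd from the previous.
From D#5 the exact shape gives D#5 B4 G#4 B4 D5.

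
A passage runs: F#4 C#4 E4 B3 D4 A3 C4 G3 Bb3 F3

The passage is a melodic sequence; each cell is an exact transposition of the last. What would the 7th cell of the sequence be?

Unit = 2 notes; the statements start on F#4, E4, D4, C4, Bb3, moving down a 2nd each time.
Continuing the starts: Ab3 → Gb3.
Statement 7 starts on Gb3 and keeps the same exact contour: Gb3 Db3.

Gb3 Db3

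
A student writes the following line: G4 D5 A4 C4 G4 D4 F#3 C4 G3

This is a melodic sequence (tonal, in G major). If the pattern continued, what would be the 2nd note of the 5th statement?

B2

Grouping in 3s, the 2nd note of each cell is D5, G4, C4.
Extending down a 5th: F#3 → B2.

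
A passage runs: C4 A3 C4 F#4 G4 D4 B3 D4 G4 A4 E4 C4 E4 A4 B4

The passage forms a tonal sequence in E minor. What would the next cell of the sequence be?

The 5-note cells begin on C4, D4, E4 — each up a 2nd from the last.
Statement 4 starts on F#4 and keeps the same diatonic contour: F#4 D4 F#4 B4 C5.

F#4 D4 F#4 B4 C5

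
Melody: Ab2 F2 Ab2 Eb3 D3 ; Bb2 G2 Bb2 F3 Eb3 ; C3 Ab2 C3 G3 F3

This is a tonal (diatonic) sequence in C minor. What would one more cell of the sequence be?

D3 Bb2 D3 Ab3 G3

Taking 5-note groups, the heads are Ab2, Bb2, C3: the pattern moves up a 2nd.
Statement 4 starts on D3 and keeps the same diatonic contour: D3 Bb2 D3 Ab3 G3.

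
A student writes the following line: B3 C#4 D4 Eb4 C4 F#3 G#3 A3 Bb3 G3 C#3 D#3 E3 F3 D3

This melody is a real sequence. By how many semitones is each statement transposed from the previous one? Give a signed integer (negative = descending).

Taking 5-note groups, the heads are B3, F#3, C#3: the pattern moves down a 4th.
Counting half-steps from B3 to F#3: -5.

-5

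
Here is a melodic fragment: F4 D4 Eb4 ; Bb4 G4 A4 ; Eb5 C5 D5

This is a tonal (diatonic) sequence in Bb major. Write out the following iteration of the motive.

Taking 3-note groups, the heads are F4, Bb4, Eb5: the pattern moves up a 4th.
Statement 4 starts on A5 and keeps the same diatonic contour: A5 F5 G5.

A5 F5 G5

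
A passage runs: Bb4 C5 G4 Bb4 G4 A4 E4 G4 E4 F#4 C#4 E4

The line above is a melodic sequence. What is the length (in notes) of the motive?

4

Try groups of 4 (3 cells in 12 notes):
Bb4 C5 G4 Bb4 | G4 A4 E4 G4 | E4 F#4 C#4 E4
That's a consistent down a 3rd shift per cell, and no other grouping gives one.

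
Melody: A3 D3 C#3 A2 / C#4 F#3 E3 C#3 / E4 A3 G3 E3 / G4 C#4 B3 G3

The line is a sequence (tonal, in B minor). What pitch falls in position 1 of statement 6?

With 4-note cells, note 1 of each statement runs A3, C#4, E4, G4.
Extending up a 3rd: B4 → D5.

D5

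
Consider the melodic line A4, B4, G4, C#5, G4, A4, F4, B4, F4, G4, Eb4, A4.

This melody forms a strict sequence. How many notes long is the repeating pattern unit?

4

There are 12 notes; a 4-note unit gives 3 cells:
A4 B4 G4 C#5 | G4 A4 F4 B4 | F4 G4 Eb4 A4
That's a consistent down a 2nd shift per cell, and no other grouping gives one.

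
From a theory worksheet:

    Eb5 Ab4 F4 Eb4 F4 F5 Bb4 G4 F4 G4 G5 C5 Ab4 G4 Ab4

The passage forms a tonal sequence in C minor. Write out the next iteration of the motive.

Ab5 D5 Bb4 Ab4 Bb4

Unit = 5 notes; the statements start on Eb5, F5, G5, moving up a 2nd each time.
Statement 4 starts on Ab5 and keeps the same diatonic contour: Ab5 D5 Bb4 Ab4 Bb4.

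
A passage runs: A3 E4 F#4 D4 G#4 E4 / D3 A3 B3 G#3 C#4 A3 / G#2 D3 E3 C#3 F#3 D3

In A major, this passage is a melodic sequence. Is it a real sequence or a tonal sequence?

tonal

Every note is diatonic to A major.
Cell 1 has -4 semitones from note 3 to 4, but cell 2 has -3 — the interval quality changes while the contour stays the same, which is the hallmark of a tonal sequence.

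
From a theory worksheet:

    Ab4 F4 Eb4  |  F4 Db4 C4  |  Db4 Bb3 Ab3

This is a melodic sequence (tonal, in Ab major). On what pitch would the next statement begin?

With a 3-note motive the entries are Ab4, F4, Db4, each down a 3rd from the previous.
The next head, down a 3rd from Db4, is Bb3.

Bb3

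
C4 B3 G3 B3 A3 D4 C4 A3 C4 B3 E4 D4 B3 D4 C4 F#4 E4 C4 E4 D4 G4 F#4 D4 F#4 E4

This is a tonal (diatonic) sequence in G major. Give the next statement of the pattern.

The 5-note cells begin on C4, D4, E4, F#4, G4 — each up a 2nd from the last.
Statement 6 starts on A4 and keeps the same diatonic contour: A4 G4 E4 G4 F#4.

A4 G4 E4 G4 F#4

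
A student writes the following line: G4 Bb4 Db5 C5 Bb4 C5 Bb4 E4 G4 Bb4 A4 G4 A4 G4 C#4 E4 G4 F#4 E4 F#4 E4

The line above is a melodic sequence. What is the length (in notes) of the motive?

7

There are 21 notes; a 7-note unit gives 3 cells:
G4 Bb4 Db5 C5 Bb4 C5 Bb4 | E4 G4 Bb4 A4 G4 A4 G4 | C#4 E4 G4 F#4 E4 F#4 E4
Each cell is the previous one down a 3rd — so the unit is 7 notes.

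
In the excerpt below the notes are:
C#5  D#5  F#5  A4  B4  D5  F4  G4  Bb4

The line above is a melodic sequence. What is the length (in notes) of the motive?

3

There are 9 notes; a 3-note unit gives 3 cells:
C#5 D#5 F#5 | A4 B4 D5 | F4 G4 Bb4
Every group is a transposition down a 3rd of the one before; no shorter unit works.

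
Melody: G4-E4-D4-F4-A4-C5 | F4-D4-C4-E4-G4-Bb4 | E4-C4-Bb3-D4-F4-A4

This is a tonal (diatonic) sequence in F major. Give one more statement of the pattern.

D4 Bb3 A3 C4 E4 G4

Unit = 6 notes; the statements start on G4, F4, E4, moving down a 2nd each time.
Statement 4 starts on D4 and keeps the same diatonic contour: D4 Bb3 A3 C4 E4 G4.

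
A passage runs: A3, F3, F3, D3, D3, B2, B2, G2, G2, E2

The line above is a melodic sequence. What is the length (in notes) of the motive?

10 notes total. Splitting into 5 groups of 2:
A3 F3 | F3 D3 | D3 B2 | B2 G2 | G2 E2
Every group is a transposition down a 3rd of the one before; no shorter unit works.

2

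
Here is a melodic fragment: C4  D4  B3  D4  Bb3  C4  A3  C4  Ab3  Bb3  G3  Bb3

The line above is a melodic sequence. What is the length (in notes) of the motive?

There are 12 notes; a 4-note unit gives 3 cells:
C4 D4 B3 D4 | Bb3 C4 A3 C4 | Ab3 Bb3 G3 Bb3
Every group is a transposition down a 2nd of the one before; no shorter unit works.

4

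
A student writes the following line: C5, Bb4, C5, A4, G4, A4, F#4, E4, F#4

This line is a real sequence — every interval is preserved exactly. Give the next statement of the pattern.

The 3-note cells begin on C5, A4, F#4 — each down a 3rd from the last.
Statement 4 starts on D#4 and keeps the same exact contour: D#4 C#4 D#4.

D#4 C#4 D#4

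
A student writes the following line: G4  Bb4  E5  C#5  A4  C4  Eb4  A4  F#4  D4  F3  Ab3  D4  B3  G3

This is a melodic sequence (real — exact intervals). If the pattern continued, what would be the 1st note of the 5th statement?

Grouping in 5s, the 1st note of each cell is G4, C4, F3.
Extending down a 5th: Bb2 → Eb2.

Eb2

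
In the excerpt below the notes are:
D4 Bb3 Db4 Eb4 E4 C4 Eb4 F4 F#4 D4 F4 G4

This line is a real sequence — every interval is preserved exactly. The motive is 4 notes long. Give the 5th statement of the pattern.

With a 4-note motive the entries are D4, E4, F#4, each up a 2nd from the previous.
Extending up a 2nd: G#4 → A#4.
Statement 5 starts on A#4 and keeps the same exact contour: A#4 F#4 A4 B4.

A#4 F#4 A4 B4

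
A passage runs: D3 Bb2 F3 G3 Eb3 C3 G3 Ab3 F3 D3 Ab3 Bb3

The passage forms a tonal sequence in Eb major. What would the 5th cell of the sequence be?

The 4-note cells begin on D3, Eb3, F3 — each up a 2nd from the last.
Continuing the starts: G3 → Ab3.
From Ab3 the diatonic shape gives Ab3 F3 C4 D4.

Ab3 F3 C4 D4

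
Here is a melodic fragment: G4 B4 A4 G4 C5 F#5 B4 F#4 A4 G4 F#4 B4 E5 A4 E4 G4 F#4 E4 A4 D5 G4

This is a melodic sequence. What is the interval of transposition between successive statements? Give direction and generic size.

down a 2nd

With a 7-note motive the entries are G4, F#4, E4, each down a 2nd from the previous.
From G4 to F#4: down a 2nd.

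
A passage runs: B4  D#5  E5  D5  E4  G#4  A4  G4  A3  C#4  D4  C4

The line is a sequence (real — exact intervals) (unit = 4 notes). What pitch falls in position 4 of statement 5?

Bb2

With 4-note cells, note 4 of each statement runs D5, G4, C4.
Each moves down a 5th. Continuing: F3 → Bb2.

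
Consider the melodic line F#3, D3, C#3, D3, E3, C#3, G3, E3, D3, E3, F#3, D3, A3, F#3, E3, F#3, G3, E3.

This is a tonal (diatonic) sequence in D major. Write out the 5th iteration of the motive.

C#4 A3 G3 A3 B3 G3

The 6-note cells begin on F#3, G3, A3 — each up a 2nd from the last.
Carrying on: B3 → C#4.
From C#4 the diatonic shape gives C#4 A3 G3 A3 B3 G3.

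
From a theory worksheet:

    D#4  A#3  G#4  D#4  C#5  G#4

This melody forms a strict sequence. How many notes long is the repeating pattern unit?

There are 6 notes; a 2-note unit gives 3 cells:
D#4 A#3 | G#4 D#4 | C#5 G#4
Every group is a transposition up a 4th of the one before; no shorter unit works.

2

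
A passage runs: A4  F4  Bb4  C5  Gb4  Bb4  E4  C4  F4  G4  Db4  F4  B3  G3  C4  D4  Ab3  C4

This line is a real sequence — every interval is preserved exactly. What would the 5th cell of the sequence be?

Unit = 6 notes; the statements start on A4, E4, B3, moving down a 4th each time.
Extending down a 4th: F#3 → C#3.
Statement 5 starts on C#3 and keeps the same exact contour: C#3 A2 D3 E3 Bb2 D3.

C#3 A2 D3 E3 Bb2 D3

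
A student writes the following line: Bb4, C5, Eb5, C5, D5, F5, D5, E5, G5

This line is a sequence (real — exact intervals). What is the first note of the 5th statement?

With a 3-note motive the entries are Bb4, C5, D5, each up a 2nd from the previous.
Continuing: E5 → F#5. Statement 5 starts on F#5.

F#5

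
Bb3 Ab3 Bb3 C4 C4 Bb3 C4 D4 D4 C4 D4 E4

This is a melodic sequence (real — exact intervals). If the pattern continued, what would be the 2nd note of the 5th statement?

The unit is 4 notes. Position-2 pitches of the 3 shown cells: Ab3, Bb3, C4.
Carrying that up a 2nd forward: D4 → E4.

E4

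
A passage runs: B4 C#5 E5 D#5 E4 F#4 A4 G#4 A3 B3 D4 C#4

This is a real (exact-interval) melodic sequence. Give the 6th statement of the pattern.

C2 D2 F2 E2

The 4-note cells begin on B4, E4, A3 — each down a 5th from the last.
Continuing the starts: D3 → G2 → C2.
From C2 the exact shape gives C2 D2 F2 E2.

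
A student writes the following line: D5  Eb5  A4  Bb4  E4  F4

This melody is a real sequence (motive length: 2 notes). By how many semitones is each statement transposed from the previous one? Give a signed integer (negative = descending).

Taking 2-note groups, the heads are D5, A4, E4: the pattern moves down a 4th.
D5→A4 is 69 − 74 = -5 semitones.

-5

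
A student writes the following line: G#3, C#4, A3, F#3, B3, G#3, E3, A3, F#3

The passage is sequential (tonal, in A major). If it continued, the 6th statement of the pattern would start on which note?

The 3-note cells begin on G#3, F#3, E3 — each down a 2nd from the last.
Extending the heads down a 2nd: D3 → C#3 → B2.

B2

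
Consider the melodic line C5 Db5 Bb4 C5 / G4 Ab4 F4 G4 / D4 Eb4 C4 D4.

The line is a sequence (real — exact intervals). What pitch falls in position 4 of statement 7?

F#2

The unit is 4 notes. Position-4 pitches of the 3 shown cells: C5, G4, D4.
Extending down a 4th: A3 → E3 → B2 → F#2.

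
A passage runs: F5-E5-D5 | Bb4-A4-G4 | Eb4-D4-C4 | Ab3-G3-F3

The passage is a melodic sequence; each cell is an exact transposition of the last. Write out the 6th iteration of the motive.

Gb2 F2 Eb2

The 3-note cells begin on F5, Bb4, Eb4, Ab3 — each down a 5th from the last.
Carrying on: Db3 → Gb2.
So cell 6 is Gb2 F2 Eb2.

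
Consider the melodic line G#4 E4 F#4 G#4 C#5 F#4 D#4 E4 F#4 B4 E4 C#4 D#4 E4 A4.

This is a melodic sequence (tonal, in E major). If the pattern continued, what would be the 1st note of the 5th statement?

With 5-note cells, note 1 of each statement runs G#4, F#4, E4.
Each moves down a 2nd. Continuing: D#4 → C#4.

C#4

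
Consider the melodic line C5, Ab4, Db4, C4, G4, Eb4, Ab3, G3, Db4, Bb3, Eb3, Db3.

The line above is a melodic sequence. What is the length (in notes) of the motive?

There are 12 notes; a 4-note unit gives 3 cells:
C5 Ab4 Db4 C4 | G4 Eb4 Ab3 G3 | Db4 Bb3 Eb3 Db3
Every group is a transposition down a 4th of the one before; no shorter unit works.

4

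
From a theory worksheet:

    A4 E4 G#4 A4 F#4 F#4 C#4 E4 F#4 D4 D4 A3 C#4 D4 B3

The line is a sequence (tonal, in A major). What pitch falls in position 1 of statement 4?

With 5-note cells, note 1 of each statement runs A4, F#4, D4.
Each moves down a 3rd; the next is B3.

B3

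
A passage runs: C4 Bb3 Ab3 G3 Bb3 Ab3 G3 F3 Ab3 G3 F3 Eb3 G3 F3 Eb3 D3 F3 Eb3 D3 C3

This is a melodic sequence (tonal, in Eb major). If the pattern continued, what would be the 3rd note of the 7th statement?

Bb2

With 4-note cells, note 3 of each statement runs Ab3, G3, F3, Eb3, D3.
Carrying that down a 2nd forward: C3 → Bb2.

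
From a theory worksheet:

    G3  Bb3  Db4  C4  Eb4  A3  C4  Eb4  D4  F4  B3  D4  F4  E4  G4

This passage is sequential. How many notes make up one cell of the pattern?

Try groups of 5 (3 cells in 15 notes):
G3 Bb3 Db4 C4 Eb4 | A3 C4 Eb4 D4 F4 | B3 D4 F4 E4 G4
Every group is a transposition up a 2nd of the one before; no shorter unit works.

5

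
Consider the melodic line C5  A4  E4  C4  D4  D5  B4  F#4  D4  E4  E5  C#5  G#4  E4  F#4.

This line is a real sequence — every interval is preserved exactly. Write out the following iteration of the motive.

F#5 D#5 A#4 F#4 G#4

Unit = 5 notes; the statements start on C5, D5, E5, moving up a 2nd each time.
So cell 4 is F#5 D#5 A#4 F#4 G#4.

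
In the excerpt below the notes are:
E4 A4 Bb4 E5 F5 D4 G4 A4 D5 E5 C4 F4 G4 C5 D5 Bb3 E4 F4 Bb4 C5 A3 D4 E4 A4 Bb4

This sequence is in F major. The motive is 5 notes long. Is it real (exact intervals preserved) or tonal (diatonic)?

Every note is diatonic to F major.
Cell 1 has +1 semitones from note 2 to 3, but cell 2 has +2 — the interval quality changes while the contour stays the same, which is the hallmark of a tonal sequence.

tonal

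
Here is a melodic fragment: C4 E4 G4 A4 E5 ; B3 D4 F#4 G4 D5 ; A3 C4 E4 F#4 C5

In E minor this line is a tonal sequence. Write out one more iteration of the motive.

G3 B3 D4 E4 B4

Taking 5-note groups, the heads are C4, B3, A3: the pattern moves down a 2nd.
From G3 the diatonic shape gives G3 B3 D4 E4 B4.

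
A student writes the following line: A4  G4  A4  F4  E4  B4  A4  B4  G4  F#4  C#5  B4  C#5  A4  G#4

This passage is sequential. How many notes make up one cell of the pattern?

Try groups of 5 (3 cells in 15 notes):
A4 G4 A4 F4 E4 | B4 A4 B4 G4 F#4 | C#5 B4 C#5 A4 G#4
That's a consistent up a 2nd shift per cell, and no other grouping gives one.

5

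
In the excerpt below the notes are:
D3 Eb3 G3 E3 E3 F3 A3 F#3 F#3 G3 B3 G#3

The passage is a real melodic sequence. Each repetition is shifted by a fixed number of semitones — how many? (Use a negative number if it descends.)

2

Unit = 4 notes; the statements start on D3, E3, F#3, moving up a 2nd each time.
Counting half-steps from D3 to E3: 2.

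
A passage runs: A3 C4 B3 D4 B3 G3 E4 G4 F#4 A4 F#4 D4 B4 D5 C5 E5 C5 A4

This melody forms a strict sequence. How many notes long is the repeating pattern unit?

Try groups of 6 (3 cells in 18 notes):
A3 C4 B3 D4 B3 G3 | E4 G4 F#4 A4 F#4 D4 | B4 D5 C5 E5 C5 A4
Each cell is the previous one up a 5th — so the unit is 6 notes.

6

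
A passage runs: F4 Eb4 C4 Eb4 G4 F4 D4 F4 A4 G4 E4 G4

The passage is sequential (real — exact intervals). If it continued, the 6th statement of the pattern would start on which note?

The 4-note cells begin on F4, G4, A4 — each up a 2nd from the last.
Extending the heads up a 2nd: B4 → C#5 → D#5.

D#5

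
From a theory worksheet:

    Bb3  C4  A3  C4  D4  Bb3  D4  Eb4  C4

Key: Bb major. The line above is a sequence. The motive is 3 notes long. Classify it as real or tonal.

tonal

Every note is diatonic to Bb major.
Cell 1 has -3 semitones from note 2 to 3, but cell 2 has -4 — the interval quality changes while the contour stays the same, which is the hallmark of a tonal sequence.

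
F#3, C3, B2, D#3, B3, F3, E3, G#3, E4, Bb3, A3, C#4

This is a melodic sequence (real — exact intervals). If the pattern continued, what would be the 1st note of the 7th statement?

C6

The unit is 4 notes. Position-1 pitches of the 3 shown cells: F#3, B3, E4.
Carrying that up a 4th forward: A4 → D5 → G5 → C6.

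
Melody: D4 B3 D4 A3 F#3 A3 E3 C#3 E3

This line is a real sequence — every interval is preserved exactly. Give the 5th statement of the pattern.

F#2 D#2 F#2

With a 3-note motive the entries are D4, A3, E3, each down a 4th from the previous.
Continuing the starts: B2 → F#2.
So cell 5 is F#2 D#2 F#2.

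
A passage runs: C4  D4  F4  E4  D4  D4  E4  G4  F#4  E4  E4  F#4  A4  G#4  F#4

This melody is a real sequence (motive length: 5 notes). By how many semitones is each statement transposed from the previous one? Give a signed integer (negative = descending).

Unit = 5 notes; the statements start on C4, D4, E4, moving up a 2nd each time.
C4→D4 is 62 − 60 = 2 semitones.

2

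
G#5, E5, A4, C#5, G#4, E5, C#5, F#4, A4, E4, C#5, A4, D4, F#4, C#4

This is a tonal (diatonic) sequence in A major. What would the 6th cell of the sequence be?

D4 B3 E3 G#3 D3

The 5-note cells begin on G#5, E5, C#5 — each down a 3rd from the last.
Continuing the starts: A4 → F#4 → D4.
Statement 6 starts on D4 and keeps the same diatonic contour: D4 B3 E3 G#3 D3.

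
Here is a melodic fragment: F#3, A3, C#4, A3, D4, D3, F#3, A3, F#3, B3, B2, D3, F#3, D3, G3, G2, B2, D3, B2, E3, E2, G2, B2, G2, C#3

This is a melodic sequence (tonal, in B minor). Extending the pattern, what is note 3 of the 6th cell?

With 5-note cells, note 3 of each statement runs C#4, A3, F#3, D3, B2.
From B2, down a 3rd gives G2.

G2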